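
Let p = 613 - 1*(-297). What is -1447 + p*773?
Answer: 701983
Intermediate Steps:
p = 910 (p = 613 + 297 = 910)
-1447 + p*773 = -1447 + 910*773 = -1447 + 703430 = 701983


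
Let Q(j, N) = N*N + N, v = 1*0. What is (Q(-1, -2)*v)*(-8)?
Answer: 0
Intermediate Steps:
v = 0
Q(j, N) = N + N**2 (Q(j, N) = N**2 + N = N + N**2)
(Q(-1, -2)*v)*(-8) = (-2*(1 - 2)*0)*(-8) = (-2*(-1)*0)*(-8) = (2*0)*(-8) = 0*(-8) = 0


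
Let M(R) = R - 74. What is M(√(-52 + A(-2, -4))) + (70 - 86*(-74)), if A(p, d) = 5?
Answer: 6360 + I*√47 ≈ 6360.0 + 6.8557*I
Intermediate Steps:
M(R) = -74 + R
M(√(-52 + A(-2, -4))) + (70 - 86*(-74)) = (-74 + √(-52 + 5)) + (70 - 86*(-74)) = (-74 + √(-47)) + (70 + 6364) = (-74 + I*√47) + 6434 = 6360 + I*√47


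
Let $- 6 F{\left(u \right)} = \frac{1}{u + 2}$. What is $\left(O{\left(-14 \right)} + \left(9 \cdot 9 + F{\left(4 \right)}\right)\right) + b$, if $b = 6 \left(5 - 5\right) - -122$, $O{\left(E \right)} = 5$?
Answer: $\frac{7487}{36} \approx 207.97$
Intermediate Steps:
$F{\left(u \right)} = - \frac{1}{6 \left(2 + u\right)}$ ($F{\left(u \right)} = - \frac{1}{6 \left(u + 2\right)} = - \frac{1}{6 \left(2 + u\right)}$)
$b = 122$ ($b = 6 \cdot 0 + 122 = 0 + 122 = 122$)
$\left(O{\left(-14 \right)} + \left(9 \cdot 9 + F{\left(4 \right)}\right)\right) + b = \left(5 + \left(9 \cdot 9 - \frac{1}{12 + 6 \cdot 4}\right)\right) + 122 = \left(5 + \left(81 - \frac{1}{12 + 24}\right)\right) + 122 = \left(5 + \left(81 - \frac{1}{36}\right)\right) + 122 = \left(5 + \frac{2915}{36}\right) + 122 = \frac{3095}{36} + 122 = \frac{7487}{36}$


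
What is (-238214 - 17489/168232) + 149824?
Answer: -14870043969/168232 ≈ -88390.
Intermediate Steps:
(-238214 - 17489/168232) + 149824 = -40075235137/168232 + 149824 = -14870043969/168232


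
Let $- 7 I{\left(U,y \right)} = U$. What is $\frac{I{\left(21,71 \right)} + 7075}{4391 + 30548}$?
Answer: $\frac{7072}{34939} \approx 0.20241$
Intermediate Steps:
$I{\left(U,y \right)} = - \frac{U}{7}$
$\frac{I{\left(21,71 \right)} + 7075}{4391 + 30548} = \frac{\left(- \frac{1}{7}\right) 21 + 7075}{4391 + 30548} = \frac{-3 + 7075}{34939} = 7072 \cdot \frac{1}{34939} = \frac{7072}{34939}$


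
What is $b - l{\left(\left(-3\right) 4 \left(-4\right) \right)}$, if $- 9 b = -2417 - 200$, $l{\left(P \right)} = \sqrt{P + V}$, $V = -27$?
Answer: $\frac{2617}{9} - \sqrt{21} \approx 286.2$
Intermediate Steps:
$l{\left(P \right)} = \sqrt{-27 + P}$ ($l{\left(P \right)} = \sqrt{P - 27} = \sqrt{-27 + P}$)
$b = \frac{2617}{9}$ ($b = - \frac{-2417 - 200}{9} = \left(- \frac{1}{9}\right) \left(-2617\right) = \frac{2617}{9} \approx 290.78$)
$b - l{\left(\left(-3\right) 4 \left(-4\right) \right)} = \frac{2617}{9} - \sqrt{-27 + \left(-3\right) 4 \left(-4\right)} = \frac{2617}{9} - \sqrt{-27 - -48} = \frac{2617}{9} - \sqrt{-27 + 48} = \frac{2617}{9} - \sqrt{21}$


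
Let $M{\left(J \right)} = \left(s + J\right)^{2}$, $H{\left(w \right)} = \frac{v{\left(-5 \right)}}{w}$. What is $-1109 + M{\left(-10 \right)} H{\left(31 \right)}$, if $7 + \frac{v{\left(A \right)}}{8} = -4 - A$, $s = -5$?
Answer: $- \frac{45179}{31} \approx -1457.4$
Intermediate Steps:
$v{\left(A \right)} = -88 - 8 A$ ($v{\left(A \right)} = -56 + 8 \left(-4 - A\right) = -56 - \left(32 + 8 A\right) = -88 - 8 A$)
$H{\left(w \right)} = - \frac{48}{w}$ ($H{\left(w \right)} = \frac{-88 - -40}{w} = \frac{-88 + 40}{w} = - \frac{48}{w}$)
$M{\left(J \right)} = \left(-5 + J\right)^{2}$
$-1109 + M{\left(-10 \right)} H{\left(31 \right)} = -1109 + \left(-5 - 10\right)^{2} \left(- \frac{48}{31}\right) = -1109 + \left(-15\right)^{2} \left(\left(-48\right) \frac{1}{31}\right) = -1109 + 225 \left(- \frac{48}{31}\right) = -1109 - \frac{10800}{31} = - \frac{45179}{31}$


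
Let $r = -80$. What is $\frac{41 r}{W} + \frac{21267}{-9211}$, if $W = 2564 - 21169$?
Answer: $- \frac{1198231}{561871} \approx -2.1326$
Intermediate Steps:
$W = -18605$ ($W = 2564 - 21169 = -18605$)
$\frac{41 r}{W} + \frac{21267}{-9211} = \frac{41 \left(-80\right)}{-18605} + \frac{21267}{-9211} = \left(-3280\right) \left(- \frac{1}{18605}\right) + 21267 \left(- \frac{1}{9211}\right) = \frac{656}{3721} - \frac{21267}{9211} = - \frac{1198231}{561871}$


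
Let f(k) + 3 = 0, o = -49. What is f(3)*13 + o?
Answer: -88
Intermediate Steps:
f(k) = -3 (f(k) = -3 + 0 = -3)
f(3)*13 + o = -3*13 - 49 = -39 - 49 = -88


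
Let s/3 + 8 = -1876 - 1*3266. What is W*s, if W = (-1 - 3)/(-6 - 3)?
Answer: -20600/3 ≈ -6866.7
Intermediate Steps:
W = 4/9 (W = -4/(-9) = -4*(-1/9) = 4/9 ≈ 0.44444)
s = -15450 (s = -24 + 3*(-1876 - 1*3266) = -24 + 3*(-1876 - 3266) = -24 + 3*(-5142) = -24 - 15426 = -15450)
W*s = (4/9)*(-15450) = -20600/3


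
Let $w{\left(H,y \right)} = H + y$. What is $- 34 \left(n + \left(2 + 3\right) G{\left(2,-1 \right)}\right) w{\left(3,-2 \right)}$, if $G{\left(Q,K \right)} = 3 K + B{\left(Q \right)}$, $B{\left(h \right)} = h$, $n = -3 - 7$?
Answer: $510$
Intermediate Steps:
$n = -10$ ($n = -3 - 7 = -10$)
$G{\left(Q,K \right)} = Q + 3 K$ ($G{\left(Q,K \right)} = 3 K + Q = Q + 3 K$)
$- 34 \left(n + \left(2 + 3\right) G{\left(2,-1 \right)}\right) w{\left(3,-2 \right)} = - 34 \left(-10 + \left(2 + 3\right) \left(2 + 3 \left(-1\right)\right)\right) \left(3 - 2\right) = - 34 \left(-10 + 5 \left(2 - 3\right)\right) 1 = - 34 \left(-10 + 5 \left(-1\right)\right) 1 = - 34 \left(-10 - 5\right) 1 = - 34 \left(\left(-15\right) 1\right) = \left(-34\right) \left(-15\right) = 510$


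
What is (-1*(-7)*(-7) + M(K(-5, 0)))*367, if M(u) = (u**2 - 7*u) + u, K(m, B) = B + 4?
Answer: -20919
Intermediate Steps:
K(m, B) = 4 + B
M(u) = u**2 - 6*u
(-1*(-7)*(-7) + M(K(-5, 0)))*367 = (-1*(-7)*(-7) + (4 + 0)*(-6 + (4 + 0)))*367 = (7*(-7) + 4*(-6 + 4))*367 = (-49 + 4*(-2))*367 = (-49 - 8)*367 = -57*367 = -20919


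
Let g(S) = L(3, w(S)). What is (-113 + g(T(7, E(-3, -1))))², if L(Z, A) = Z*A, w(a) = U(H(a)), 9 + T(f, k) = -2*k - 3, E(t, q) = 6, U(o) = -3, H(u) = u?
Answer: 14884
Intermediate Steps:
T(f, k) = -12 - 2*k (T(f, k) = -9 + (-2*k - 3) = -9 + (-3 - 2*k) = -12 - 2*k)
w(a) = -3
L(Z, A) = A*Z
g(S) = -9 (g(S) = -3*3 = -9)
(-113 + g(T(7, E(-3, -1))))² = (-113 - 9)² = (-122)² = 14884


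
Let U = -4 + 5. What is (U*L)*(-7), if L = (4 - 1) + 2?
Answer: -35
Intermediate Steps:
U = 1
L = 5 (L = 3 + 2 = 5)
(U*L)*(-7) = (1*5)*(-7) = 5*(-7) = -35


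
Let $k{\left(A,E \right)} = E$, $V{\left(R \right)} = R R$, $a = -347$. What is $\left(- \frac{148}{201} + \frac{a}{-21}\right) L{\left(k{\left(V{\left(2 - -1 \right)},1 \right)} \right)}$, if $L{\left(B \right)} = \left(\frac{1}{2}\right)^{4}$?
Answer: $\frac{22213}{22512} \approx 0.98672$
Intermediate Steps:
$V{\left(R \right)} = R^{2}$
$L{\left(B \right)} = \frac{1}{16}$ ($L{\left(B \right)} = \left(\frac{1}{2}\right)^{4} = \frac{1}{16}$)
$\left(- \frac{148}{201} + \frac{a}{-21}\right) L{\left(k{\left(V{\left(2 - -1 \right)},1 \right)} \right)} = \left(- \frac{148}{201} - \frac{347}{-21}\right) \frac{1}{16} = \left(\left(-148\right) \frac{1}{201} - - \frac{347}{21}\right) \frac{1}{16} = \left(- \frac{148}{201} + \frac{347}{21}\right) \frac{1}{16} = \frac{22213}{1407} \cdot \frac{1}{16} = \frac{22213}{22512}$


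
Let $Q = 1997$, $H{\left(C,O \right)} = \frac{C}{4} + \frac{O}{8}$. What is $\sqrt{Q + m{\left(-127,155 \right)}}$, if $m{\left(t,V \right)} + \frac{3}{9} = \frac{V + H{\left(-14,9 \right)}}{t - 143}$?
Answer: $\frac{\sqrt{7185965}}{60} \approx 44.678$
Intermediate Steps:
$H{\left(C,O \right)} = \frac{C}{4} + \frac{O}{8}$ ($H{\left(C,O \right)} = C \frac{1}{4} + O \frac{1}{8} = \frac{C}{4} + \frac{O}{8}$)
$m{\left(t,V \right)} = - \frac{1}{3} + \frac{- \frac{19}{8} + V}{-143 + t}$ ($m{\left(t,V \right)} = - \frac{1}{3} + \frac{V + \left(\frac{1}{4} \left(-14\right) + \frac{1}{8} \cdot 9\right)}{t - 143} = - \frac{1}{3} + \frac{V + \left(- \frac{7}{2} + \frac{9}{8}\right)}{-143 + t} = - \frac{1}{3} + \frac{V - \frac{19}{8}}{-143 + t} = - \frac{1}{3} + \frac{- \frac{19}{8} + V}{-143 + t}$)
$\sqrt{Q + m{\left(-127,155 \right)}} = \sqrt{1997 + \frac{\frac{1087}{24} + 155 - - \frac{127}{3}}{-143 - 127}} = \sqrt{1997 + \frac{\frac{1087}{24} + 155 + \frac{127}{3}}{-270}} = \sqrt{1997 - \frac{647}{720}} = \sqrt{\frac{1437193}{720}} = \frac{\sqrt{7185965}}{60}$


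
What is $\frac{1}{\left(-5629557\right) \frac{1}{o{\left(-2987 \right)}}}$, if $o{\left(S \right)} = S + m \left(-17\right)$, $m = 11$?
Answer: $\frac{1058}{1876519} \approx 0.00056381$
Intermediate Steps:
$o{\left(S \right)} = -187 + S$ ($o{\left(S \right)} = S + 11 \left(-17\right) = S - 187 = -187 + S$)
$\frac{1}{\left(-5629557\right) \frac{1}{o{\left(-2987 \right)}}} = \frac{1}{\left(-5629557\right) \frac{1}{-187 - 2987}} = \frac{1}{\left(-5629557\right) \frac{1}{-3174}} = \frac{1}{\left(-5629557\right) \left(- \frac{1}{3174}\right)} = \frac{1}{\frac{1876519}{1058}} = \frac{1058}{1876519}$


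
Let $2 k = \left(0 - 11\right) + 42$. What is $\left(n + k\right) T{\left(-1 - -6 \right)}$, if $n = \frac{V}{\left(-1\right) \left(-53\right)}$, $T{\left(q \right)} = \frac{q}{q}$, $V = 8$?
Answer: $\frac{1659}{106} \approx 15.651$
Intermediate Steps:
$k = \frac{31}{2}$ ($k = \frac{\left(0 - 11\right) + 42}{2} = \frac{-11 + 42}{2} = \frac{1}{2} \cdot 31 = \frac{31}{2} \approx 15.5$)
$T{\left(q \right)} = 1$
$n = \frac{8}{53}$ ($n = \frac{8}{\left(-1\right) \left(-53\right)} = \frac{8}{53} \approx 0.15094$)
$\left(n + k\right) T{\left(-1 - -6 \right)} = \left(\frac{8}{53} + \frac{31}{2}\right) 1 = \frac{1659}{106} \cdot 1 = \frac{1659}{106}$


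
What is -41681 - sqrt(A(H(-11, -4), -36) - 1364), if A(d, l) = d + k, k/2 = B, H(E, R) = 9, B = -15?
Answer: -41681 - I*sqrt(1385) ≈ -41681.0 - 37.216*I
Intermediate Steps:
k = -30 (k = 2*(-15) = -30)
A(d, l) = -30 + d (A(d, l) = d - 30 = -30 + d)
-41681 - sqrt(A(H(-11, -4), -36) - 1364) = -41681 - sqrt((-30 + 9) - 1364) = -41681 - sqrt(-21 - 1364) = -41681 - sqrt(-1385) = -41681 - I*sqrt(1385)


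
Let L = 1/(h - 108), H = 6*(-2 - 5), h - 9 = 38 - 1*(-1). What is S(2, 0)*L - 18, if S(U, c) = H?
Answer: -173/10 ≈ -17.300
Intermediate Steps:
h = 48 (h = 9 + (38 - 1*(-1)) = 9 + (38 + 1) = 9 + 39 = 48)
H = -42 (H = 6*(-7) = -42)
L = -1/60 (L = 1/(48 - 108) = 1/(-60) = -1/60 ≈ -0.016667)
S(U, c) = -42
S(2, 0)*L - 18 = -42*(-1/60) - 18 = 7/10 - 18 = -173/10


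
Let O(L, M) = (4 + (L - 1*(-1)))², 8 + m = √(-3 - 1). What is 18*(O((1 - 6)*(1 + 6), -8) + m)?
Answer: 16056 + 36*I ≈ 16056.0 + 36.0*I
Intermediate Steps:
m = -8 + 2*I (m = -8 + √(-3 - 1) = -8 + √(-4) = -8 + 2*I ≈ -8.0 + 2.0*I)
O(L, M) = (5 + L)² (O(L, M) = (4 + (L + 1))² = (4 + (1 + L))² = (5 + L)²)
18*(O((1 - 6)*(1 + 6), -8) + m) = 18*((5 + (1 - 6)*(1 + 6))² + (-8 + 2*I)) = 18*((5 - 5*7)² + (-8 + 2*I)) = 18*((5 - 35)² + (-8 + 2*I)) = 18*((-30)² + (-8 + 2*I)) = 18*(900 + (-8 + 2*I)) = 18*(892 + 2*I) = 16056 + 36*I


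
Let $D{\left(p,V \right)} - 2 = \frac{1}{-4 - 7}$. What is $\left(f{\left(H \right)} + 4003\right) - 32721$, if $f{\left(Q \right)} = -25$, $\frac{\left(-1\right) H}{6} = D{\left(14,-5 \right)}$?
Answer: $-28743$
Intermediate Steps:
$D{\left(p,V \right)} = \frac{21}{11}$ ($D{\left(p,V \right)} = 2 + \frac{1}{-4 - 7} = 2 + \frac{1}{-11} = 2 - \frac{1}{11} = \frac{21}{11}$)
$H = - \frac{126}{11}$ ($H = \left(-6\right) \frac{21}{11} = - \frac{126}{11} \approx -11.455$)
$\left(f{\left(H \right)} + 4003\right) - 32721 = \left(-25 + 4003\right) - 32721 = 3978 - 32721 = -28743$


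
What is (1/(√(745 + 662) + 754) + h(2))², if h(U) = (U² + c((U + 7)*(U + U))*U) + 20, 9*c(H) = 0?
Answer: 185269393278307/321612617881 - 27222740*√1407/321612617881 ≈ 576.06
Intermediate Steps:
c(H) = 0 (c(H) = (⅑)*0 = 0)
h(U) = 20 + U² (h(U) = (U² + 0*U) + 20 = (U² + 0) + 20 = U² + 20 = 20 + U²)
(1/(√(745 + 662) + 754) + h(2))² = (1/(√(745 + 662) + 754) + (20 + 2²))² = (1/(√1407 + 754) + (20 + 4))² = (1/(754 + √1407) + 24)² = (24 + 1/(754 + √1407))²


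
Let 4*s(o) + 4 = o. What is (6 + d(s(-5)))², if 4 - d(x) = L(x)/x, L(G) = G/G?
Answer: 8836/81 ≈ 109.09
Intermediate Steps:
s(o) = -1 + o/4
L(G) = 1
d(x) = 4 - 1/x
(6 + d(s(-5)))² = (6 + (4 - 1/(-1 + (¼)*(-5))))² = (6 + (4 - 1/(-1 - 5/4)))² = (6 + (4 - 1/(-9/4)))² = (6 + (4 - 1*(-4/9)))² = (6 + (4 + 4/9))² = (6 + 40/9)² = (94/9)² = 8836/81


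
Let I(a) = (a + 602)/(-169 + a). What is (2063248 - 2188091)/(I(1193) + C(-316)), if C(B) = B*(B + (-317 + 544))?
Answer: -127839232/28800771 ≈ -4.4387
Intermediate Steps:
I(a) = (602 + a)/(-169 + a)
C(B) = B*(227 + B) (C(B) = B*(B + 227) = B*(227 + B))
(2063248 - 2188091)/(I(1193) + C(-316)) = (2063248 - 2188091)/((602 + 1193)/(-169 + 1193) - 316*(227 - 316)) = -124843/(1795/1024 - 316*(-89)) = -124843/((1/1024)*1795 + 28124) = -124843/(1795/1024 + 28124) = -124843/28800771/1024 = -124843*1024/28800771 = -127839232/28800771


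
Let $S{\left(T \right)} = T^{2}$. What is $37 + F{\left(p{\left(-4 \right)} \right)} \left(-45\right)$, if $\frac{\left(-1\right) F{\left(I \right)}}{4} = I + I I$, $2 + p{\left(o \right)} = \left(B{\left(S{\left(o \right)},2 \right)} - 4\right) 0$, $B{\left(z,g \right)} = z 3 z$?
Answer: $397$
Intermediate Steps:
$B{\left(z,g \right)} = 3 z^{2}$ ($B{\left(z,g \right)} = 3 z z = 3 z^{2}$)
$p{\left(o \right)} = -2$ ($p{\left(o \right)} = -2 + \left(3 \left(o^{2}\right)^{2} - 4\right) 0 = -2 + \left(3 o^{4} - 4\right) 0 = -2 + \left(-4 + 3 o^{4}\right) 0 = -2 + 0 = -2$)
$F{\left(I \right)} = - 4 I - 4 I^{2}$ ($F{\left(I \right)} = - 4 \left(I + I I\right) = - 4 \left(I + I^{2}\right) = - 4 I - 4 I^{2}$)
$37 + F{\left(p{\left(-4 \right)} \right)} \left(-45\right) = 37 + \left(-4\right) \left(-2\right) \left(1 - 2\right) \left(-45\right) = 37 + \left(-4\right) \left(-2\right) \left(-1\right) \left(-45\right) = 37 - -360 = 37 + 360 = 397$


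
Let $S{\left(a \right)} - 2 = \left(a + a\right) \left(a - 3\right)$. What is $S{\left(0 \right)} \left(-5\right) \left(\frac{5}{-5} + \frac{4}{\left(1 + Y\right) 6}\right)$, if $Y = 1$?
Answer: $\frac{20}{3} \approx 6.6667$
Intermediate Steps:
$S{\left(a \right)} = 2 + 2 a \left(-3 + a\right)$ ($S{\left(a \right)} = 2 + \left(a + a\right) \left(a - 3\right) = 2 + 2 a \left(-3 + a\right)$)
$S{\left(0 \right)} \left(-5\right) \left(\frac{5}{-5} + \frac{4}{\left(1 + Y\right) 6}\right) = \left(2 - 0 + 2 \cdot 0^{2}\right) \left(-5\right) \left(\frac{5}{-5} + \frac{4}{\left(1 + 1\right) 6}\right) = \left(2 + 0 + 2 \cdot 0\right) \left(-5\right) \left(5 \left(- \frac{1}{5}\right) + \frac{4}{2 \cdot 6}\right) = \left(2 + 0 + 0\right) \left(-5\right) \left(-1 + \frac{4}{12}\right) = 2 \left(-5\right) \left(-1 + 4 \cdot \frac{1}{12}\right) = - 10 \left(-1 + \frac{1}{3}\right) = \left(-10\right) \left(- \frac{2}{3}\right) = \frac{20}{3}$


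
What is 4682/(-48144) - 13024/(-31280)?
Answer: 883409/2768280 ≈ 0.31912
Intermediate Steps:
4682/(-48144) - 13024/(-31280) = 4682*(-1/48144) - 13024*(-1/31280) = -2341/24072 + 814/1955 = 883409/2768280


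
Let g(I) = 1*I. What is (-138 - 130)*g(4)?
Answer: -1072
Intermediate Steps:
g(I) = I
(-138 - 130)*g(4) = (-138 - 130)*4 = -268*4 = -1072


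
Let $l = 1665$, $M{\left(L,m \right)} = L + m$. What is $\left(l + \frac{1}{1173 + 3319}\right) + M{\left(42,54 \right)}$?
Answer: $\frac{7910413}{4492} \approx 1761.0$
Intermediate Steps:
$\left(l + \frac{1}{1173 + 3319}\right) + M{\left(42,54 \right)} = \left(1665 + \frac{1}{1173 + 3319}\right) + \left(42 + 54\right) = \left(1665 + \frac{1}{4492}\right) + 96 = \frac{7479181}{4492} + 96 = \frac{7910413}{4492}$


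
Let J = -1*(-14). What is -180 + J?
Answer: -166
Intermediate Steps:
J = 14
-180 + J = -180 + 14 = -166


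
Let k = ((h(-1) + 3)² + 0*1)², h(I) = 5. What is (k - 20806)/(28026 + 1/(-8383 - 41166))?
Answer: -827963790/1388660273 ≈ -0.59623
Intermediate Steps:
k = 4096 (k = ((5 + 3)² + 0*1)² = (8² + 0)² = (64 + 0)² = 64² = 4096)
(k - 20806)/(28026 + 1/(-8383 - 41166)) = (4096 - 20806)/(28026 + 1/(-8383 - 41166)) = -16710/(28026 + 1/(-49549)) = -16710/(28026 - 1/49549) = -16710/1388660273/49549 = -16710*49549/1388660273 = -827963790/1388660273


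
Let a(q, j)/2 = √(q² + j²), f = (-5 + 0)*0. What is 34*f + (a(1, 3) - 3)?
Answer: -3 + 2*√10 ≈ 3.3246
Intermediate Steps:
f = 0 (f = -5*0 = 0)
a(q, j) = 2*√(j² + q²) (a(q, j) = 2*√(q² + j²) = 2*√(j² + q²))
34*f + (a(1, 3) - 3) = 34*0 + (2*√(3² + 1²) - 3) = 0 + (2*√(9 + 1) - 3) = 0 + (2*√10 - 3) = 0 + (-3 + 2*√10) = -3 + 2*√10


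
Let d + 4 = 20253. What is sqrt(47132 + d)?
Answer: sqrt(67381) ≈ 259.58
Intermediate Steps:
d = 20249 (d = -4 + 20253 = 20249)
sqrt(47132 + d) = sqrt(47132 + 20249) = sqrt(67381)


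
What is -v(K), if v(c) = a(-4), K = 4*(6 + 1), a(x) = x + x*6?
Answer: 28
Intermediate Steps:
a(x) = 7*x (a(x) = x + 6*x = 7*x)
K = 28 (K = 4*7 = 28)
v(c) = -28 (v(c) = 7*(-4) = -28)
-v(K) = -1*(-28) = 28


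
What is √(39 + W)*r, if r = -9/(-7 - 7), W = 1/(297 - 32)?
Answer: 18*√171190/1855 ≈ 4.0148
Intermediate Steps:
W = 1/265 ≈ 0.0037736
r = 9/14 (r = -9/(-14) = -9*(-1/14) = 9/14 ≈ 0.64286)
√(39 + W)*r = √(39 + 1/265)*(9/14) = √(10336/265)*(9/14) = (4*√171190/265)*(9/14) = 18*√171190/1855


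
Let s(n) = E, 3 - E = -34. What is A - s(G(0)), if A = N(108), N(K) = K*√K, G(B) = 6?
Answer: -37 + 648*√3 ≈ 1085.4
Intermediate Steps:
E = 37 (E = 3 - 1*(-34) = 3 + 34 = 37)
s(n) = 37
N(K) = K^(3/2)
A = 648*√3 (A = 108^(3/2) = 648*√3 ≈ 1122.4)
A - s(G(0)) = 648*√3 - 1*37 = 648*√3 - 37 = -37 + 648*√3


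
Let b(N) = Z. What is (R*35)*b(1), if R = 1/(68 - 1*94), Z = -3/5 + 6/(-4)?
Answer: 147/52 ≈ 2.8269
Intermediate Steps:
Z = -21/10 (Z = -3*⅕ + 6*(-¼) = -⅗ - 3/2 = -21/10 ≈ -2.1000)
b(N) = -21/10
R = -1/26 (R = 1/(68 - 94) = 1/(-26) = -1/26 ≈ -0.038462)
(R*35)*b(1) = -1/26*35*(-21/10) = -35/26*(-21/10) = 147/52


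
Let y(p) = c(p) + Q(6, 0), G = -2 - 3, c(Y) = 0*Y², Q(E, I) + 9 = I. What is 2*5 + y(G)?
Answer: 1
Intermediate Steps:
Q(E, I) = -9 + I
c(Y) = 0
G = -5
y(p) = -9 (y(p) = 0 + (-9 + 0) = 0 - 9 = -9)
2*5 + y(G) = 2*5 - 9 = 10 - 9 = 1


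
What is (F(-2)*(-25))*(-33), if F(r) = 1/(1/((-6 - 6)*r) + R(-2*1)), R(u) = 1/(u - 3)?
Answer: -99000/19 ≈ -5210.5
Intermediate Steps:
R(u) = 1/(-3 + u)
F(r) = 1/(-1/5 - 1/(12*r)) (F(r) = 1/(1/((-6 - 6)*r) + 1/(-3 - 2*1)) = 1/(1/((-12)*r) + 1/(-3 - 2)) = 1/(-1/(12*r) + 1/(-5)) = 1/(-1/(12*r) - 1/5) = 1/(-1/5 - 1/(12*r)))
(F(-2)*(-25))*(-33) = (-60*(-2)/(5 + 12*(-2))*(-25))*(-33) = (-60*(-2)/(5 - 24)*(-25))*(-33) = (-60*(-2)/(-19)*(-25))*(-33) = (-60*(-2)*(-1/19)*(-25))*(-33) = -120/19*(-25)*(-33) = (3000/19)*(-33) = -99000/19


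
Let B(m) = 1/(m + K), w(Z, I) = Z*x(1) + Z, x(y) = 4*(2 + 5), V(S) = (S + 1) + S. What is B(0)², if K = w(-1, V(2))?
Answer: 1/841 ≈ 0.0011891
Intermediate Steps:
V(S) = 1 + 2*S (V(S) = (1 + S) + S = 1 + 2*S)
x(y) = 28 (x(y) = 4*7 = 28)
w(Z, I) = 29*Z (w(Z, I) = Z*28 + Z = 28*Z + Z = 29*Z)
K = -29 (K = 29*(-1) = -29)
B(m) = 1/(-29 + m) (B(m) = 1/(m - 29) = 1/(-29 + m))
B(0)² = (1/(-29 + 0))² = (1/(-29))² = (-1/29)² = 1/841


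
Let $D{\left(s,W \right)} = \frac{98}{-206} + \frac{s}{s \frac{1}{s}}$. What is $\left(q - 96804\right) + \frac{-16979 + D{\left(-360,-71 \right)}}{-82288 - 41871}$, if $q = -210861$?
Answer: $- \frac{562076317677}{1826911} \approx -3.0767 \cdot 10^{5}$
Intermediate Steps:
$D{\left(s,W \right)} = - \frac{49}{103} + s$ ($D{\left(s,W \right)} = 98 \left(- \frac{1}{206}\right) + \frac{s}{1} = - \frac{49}{103} + s 1 = - \frac{49}{103} + s$)
$\left(q - 96804\right) + \frac{-16979 + D{\left(-360,-71 \right)}}{-82288 - 41871} = \left(-210861 - 96804\right) + \frac{-16979 - \frac{37129}{103}}{-82288 - 41871} = -307665 + \frac{-16979 - \frac{37129}{103}}{-124159} = -307665 - - \frac{255138}{1826911} = -307665 + \frac{255138}{1826911} = - \frac{562076317677}{1826911}$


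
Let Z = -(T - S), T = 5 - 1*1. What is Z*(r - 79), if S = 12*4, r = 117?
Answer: 1672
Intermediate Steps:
T = 4 (T = 5 - 1 = 4)
S = 48
Z = 44 (Z = -(4 - 1*48) = -(4 - 48) = -1*(-44) = 44)
Z*(r - 79) = 44*(117 - 79) = 44*38 = 1672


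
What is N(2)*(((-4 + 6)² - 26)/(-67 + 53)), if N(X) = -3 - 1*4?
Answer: -11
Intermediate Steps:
N(X) = -7 (N(X) = -3 - 4 = -7)
N(2)*(((-4 + 6)² - 26)/(-67 + 53)) = -7*((-4 + 6)² - 26)/(-67 + 53) = -7*(2² - 26)/(-14) = -7*(4 - 26)*(-1)/14 = -(-154)*(-1)/14 = -7*11/7 = -11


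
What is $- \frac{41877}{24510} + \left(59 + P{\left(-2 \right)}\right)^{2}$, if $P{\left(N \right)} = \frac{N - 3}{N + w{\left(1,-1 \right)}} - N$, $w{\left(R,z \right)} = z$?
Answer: $\frac{288634849}{73530} \approx 3925.4$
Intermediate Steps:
$P{\left(N \right)} = - N + \frac{-3 + N}{-1 + N}$ ($P{\left(N \right)} = \frac{N - 3}{N - 1} - N = \frac{-3 + N}{-1 + N} - N = - N + \frac{-3 + N}{-1 + N}$)
$- \frac{41877}{24510} + \left(59 + P{\left(-2 \right)}\right)^{2} = - \frac{41877}{24510} + \left(59 + \frac{-3 - \left(-2\right)^{2} + 2 \left(-2\right)}{-1 - 2}\right)^{2} = \left(-41877\right) \frac{1}{24510} + \left(59 + \frac{-3 - 4 - 4}{-3}\right)^{2} = - \frac{13959}{8170} + \left(59 - \frac{-3 - 4 - 4}{3}\right)^{2} = - \frac{13959}{8170} + \left(59 - - \frac{11}{3}\right)^{2} = - \frac{13959}{8170} + \left(59 + \frac{11}{3}\right)^{2} = - \frac{13959}{8170} + \left(\frac{188}{3}\right)^{2} = - \frac{13959}{8170} + \frac{35344}{9} = \frac{288634849}{73530}$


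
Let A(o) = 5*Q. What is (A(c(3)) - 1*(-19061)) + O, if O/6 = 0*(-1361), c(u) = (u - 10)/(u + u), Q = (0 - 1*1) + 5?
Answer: 19081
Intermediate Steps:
Q = 4 (Q = (0 - 1) + 5 = -1 + 5 = 4)
c(u) = (-10 + u)/(2*u) (c(u) = (-10 + u)/((2*u)) = (-10 + u)*(1/(2*u)) = (-10 + u)/(2*u))
A(o) = 20 (A(o) = 5*4 = 20)
O = 0 (O = 6*(0*(-1361)) = 6*0 = 0)
(A(c(3)) - 1*(-19061)) + O = (20 - 1*(-19061)) + 0 = (20 + 19061) + 0 = 19081 + 0 = 19081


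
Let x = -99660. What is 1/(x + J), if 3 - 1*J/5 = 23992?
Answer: -1/219605 ≈ -4.5536e-6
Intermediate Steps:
J = -119945 (J = 15 - 5*23992 = 15 - 119960 = -119945)
1/(x + J) = 1/(-99660 - 119945) = 1/(-219605) = -1/219605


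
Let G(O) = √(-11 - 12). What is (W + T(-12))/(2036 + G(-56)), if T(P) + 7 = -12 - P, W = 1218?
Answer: 2465596/4145319 - 1211*I*√23/4145319 ≈ 0.59479 - 0.001401*I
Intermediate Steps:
G(O) = I*√23 (G(O) = √(-23) = I*√23)
T(P) = -19 - P (T(P) = -7 + (-12 - P) = -19 - P)
(W + T(-12))/(2036 + G(-56)) = (1218 + (-19 - 1*(-12)))/(2036 + I*√23) = (1218 + (-19 + 12))/(2036 + I*√23) = (1218 - 7)/(2036 + I*√23) = 1211/(2036 + I*√23)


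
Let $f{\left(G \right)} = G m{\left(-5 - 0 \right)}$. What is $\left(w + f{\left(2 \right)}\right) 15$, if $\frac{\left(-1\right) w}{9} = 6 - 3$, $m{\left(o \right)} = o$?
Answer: $-555$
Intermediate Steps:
$w = -27$ ($w = - 9 \left(6 - 3\right) = \left(-9\right) 3 = -27$)
$f{\left(G \right)} = - 5 G$ ($f{\left(G \right)} = G \left(-5 - 0\right) = G \left(-5 + 0\right) = G \left(-5\right) = - 5 G$)
$\left(w + f{\left(2 \right)}\right) 15 = \left(-27 - 10\right) 15 = \left(-37\right) 15 = -555$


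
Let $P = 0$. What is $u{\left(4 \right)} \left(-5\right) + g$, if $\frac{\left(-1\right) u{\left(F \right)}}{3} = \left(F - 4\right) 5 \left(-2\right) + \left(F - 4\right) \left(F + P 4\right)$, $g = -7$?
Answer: $-7$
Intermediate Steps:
$u{\left(F \right)} = -120 + 30 F - 3 F \left(-4 + F\right)$ ($u{\left(F \right)} = - 3 \left(\left(F - 4\right) 5 \left(-2\right) + \left(F - 4\right) \left(F + 0 \cdot 4\right)\right) = - 3 \left(\left(-4 + F\right) 5 \left(-2\right) + \left(-4 + F\right) \left(F + 0\right)\right) = - 3 \left(\left(-20 + 5 F\right) \left(-2\right) + \left(-4 + F\right) F\right) = - 3 \left(\left(40 - 10 F\right) + F \left(-4 + F\right)\right) = - 3 \left(40 - 10 F + F \left(-4 + F\right)\right) = -120 + 30 F - 3 F \left(-4 + F\right)$)
$u{\left(4 \right)} \left(-5\right) + g = \left(-120 - 3 \cdot 4^{2} + 42 \cdot 4\right) \left(-5\right) - 7 = \left(-120 - 48 + 168\right) \left(-5\right) - 7 = 0 \left(-5\right) - 7 = 0 - 7 = -7$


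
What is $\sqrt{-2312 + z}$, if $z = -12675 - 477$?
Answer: $2 i \sqrt{3866} \approx 124.35 i$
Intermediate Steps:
$z = -13152$
$\sqrt{-2312 + z} = \sqrt{-2312 - 13152} = \sqrt{-15464} = 2 i \sqrt{3866}$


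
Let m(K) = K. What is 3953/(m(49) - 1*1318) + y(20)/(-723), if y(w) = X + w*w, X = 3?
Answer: -1123142/305829 ≈ -3.6725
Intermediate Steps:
y(w) = 3 + w² (y(w) = 3 + w*w = 3 + w²)
3953/(m(49) - 1*1318) + y(20)/(-723) = 3953/(49 - 1*1318) + (3 + 20²)/(-723) = 3953/(49 - 1318) + (3 + 400)*(-1/723) = 3953/(-1269) + 403*(-1/723) = 3953*(-1/1269) - 403/723 = -3953/1269 - 403/723 = -1123142/305829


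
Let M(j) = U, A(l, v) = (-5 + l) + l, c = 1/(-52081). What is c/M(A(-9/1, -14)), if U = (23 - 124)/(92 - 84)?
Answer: 8/5260181 ≈ 1.5209e-6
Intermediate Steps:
c = -1/52081 ≈ -1.9201e-5
U = -101/8 ≈ -12.625
A(l, v) = -5 + 2*l
M(j) = -101/8
c/M(A(-9/1, -14)) = -1/(52081*(-101/8)) = -1/52081*(-8/101) = 8/5260181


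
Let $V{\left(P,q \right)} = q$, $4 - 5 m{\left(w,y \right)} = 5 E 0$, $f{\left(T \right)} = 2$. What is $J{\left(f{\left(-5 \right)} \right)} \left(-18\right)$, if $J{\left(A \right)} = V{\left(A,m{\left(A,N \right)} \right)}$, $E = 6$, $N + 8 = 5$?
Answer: $- \frac{72}{5} \approx -14.4$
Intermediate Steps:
$N = -3$ ($N = -8 + 5 = -3$)
$m{\left(w,y \right)} = \frac{4}{5}$ ($m{\left(w,y \right)} = \frac{4}{5} - \frac{5 \cdot 6 \cdot 0}{5} = \frac{4}{5} - \frac{30 \cdot 0}{5} = \frac{4}{5} - 0 = \frac{4}{5} + 0 = \frac{4}{5}$)
$J{\left(A \right)} = \frac{4}{5}$
$J{\left(f{\left(-5 \right)} \right)} \left(-18\right) = \frac{4}{5} \left(-18\right) = - \frac{72}{5}$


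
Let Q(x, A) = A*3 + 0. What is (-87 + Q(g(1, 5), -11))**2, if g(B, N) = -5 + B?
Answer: 14400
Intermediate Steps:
Q(x, A) = 3*A (Q(x, A) = 3*A + 0 = 3*A)
(-87 + Q(g(1, 5), -11))**2 = (-87 + 3*(-11))**2 = (-87 - 33)**2 = (-120)**2 = 14400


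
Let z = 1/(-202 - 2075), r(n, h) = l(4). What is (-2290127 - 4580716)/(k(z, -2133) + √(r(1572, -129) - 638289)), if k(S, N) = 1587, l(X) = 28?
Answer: -10904027841/3156830 + 6870843*I*√638261/3156830 ≈ -3454.1 + 1738.8*I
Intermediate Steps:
r(n, h) = 28
z = -1/2277 (z = 1/(-2277) = -1/2277 ≈ -0.00043917)
(-2290127 - 4580716)/(k(z, -2133) + √(r(1572, -129) - 638289)) = (-2290127 - 4580716)/(1587 + √(28 - 638289)) = -6870843/(1587 + √(-638261)) = -6870843/(1587 + I*√638261)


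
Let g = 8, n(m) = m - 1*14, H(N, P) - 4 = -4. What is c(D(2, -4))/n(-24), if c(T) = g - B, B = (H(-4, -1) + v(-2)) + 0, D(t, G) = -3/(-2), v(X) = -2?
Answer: -5/19 ≈ -0.26316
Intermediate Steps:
H(N, P) = 0 (H(N, P) = 4 - 4 = 0)
n(m) = -14 + m (n(m) = m - 14 = -14 + m)
D(t, G) = 3/2 (D(t, G) = -3*(-½) = 3/2)
B = -2 (B = (0 - 2) + 0 = -2 + 0 = -2)
c(T) = 10 (c(T) = 8 - 1*(-2) = 8 + 2 = 10)
c(D(2, -4))/n(-24) = 10/(-14 - 24) = 10/(-38) = 10*(-1/38) = -5/19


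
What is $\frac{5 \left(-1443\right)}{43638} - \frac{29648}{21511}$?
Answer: $- \frac{68999109}{44699858} \approx -1.5436$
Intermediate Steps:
$\frac{5 \left(-1443\right)}{43638} - \frac{29648}{21511} = \left(-7215\right) \frac{1}{43638} - \frac{29648}{21511} = - \frac{2405}{14546} - \frac{29648}{21511} = - \frac{68999109}{44699858}$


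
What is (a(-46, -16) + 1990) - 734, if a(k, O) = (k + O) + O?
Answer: 1178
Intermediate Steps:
a(k, O) = k + 2*O (a(k, O) = (O + k) + O = k + 2*O)
(a(-46, -16) + 1990) - 734 = ((-46 + 2*(-16)) + 1990) - 734 = ((-46 - 32) + 1990) - 734 = (-78 + 1990) - 734 = 1912 - 734 = 1178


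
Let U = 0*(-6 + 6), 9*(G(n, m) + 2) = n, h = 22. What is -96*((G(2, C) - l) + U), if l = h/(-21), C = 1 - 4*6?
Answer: 1472/21 ≈ 70.095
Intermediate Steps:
C = -23 (C = 1 - 24 = -23)
G(n, m) = -2 + n/9
l = -22/21 (l = 22/(-21) = 22*(-1/21) = -22/21 ≈ -1.0476)
U = 0 (U = 0*0 = 0)
-96*((G(2, C) - l) + U) = -96*(((-2 + (⅑)*2) - 1*(-22/21)) + 0) = -96*(((-2 + 2/9) + 22/21) + 0) = -96*((-16/9 + 22/21) + 0) = -96*(-46/63 + 0) = -96*(-46/63) = 1472/21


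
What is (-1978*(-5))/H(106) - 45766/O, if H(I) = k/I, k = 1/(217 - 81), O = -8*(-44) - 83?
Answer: 38352424794/269 ≈ 1.4257e+8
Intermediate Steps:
O = 269 (O = 352 - 83 = 269)
k = 1/136 ≈ 0.0073529
H(I) = 1/(136*I)
(-1978*(-5))/H(106) - 45766/O = (-1978*(-5))/(((1/136)/106)) - 45766/269 = 9890/(((1/136)*(1/106))) - 45766*1/269 = 9890/(1/14416) - 45766/269 = 9890*14416 - 45766/269 = 142574240 - 45766/269 = 38352424794/269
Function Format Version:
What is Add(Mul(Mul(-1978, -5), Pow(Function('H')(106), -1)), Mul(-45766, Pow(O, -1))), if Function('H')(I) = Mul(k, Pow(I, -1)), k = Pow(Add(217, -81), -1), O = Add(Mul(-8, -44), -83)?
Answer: Rational(38352424794, 269) ≈ 1.4257e+8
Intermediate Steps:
O = 269 (O = Add(352, -83) = 269)
k = Rational(1, 136) (k = Pow(136, -1) = Rational(1, 136) ≈ 0.0073529)
Function('H')(I) = Mul(Rational(1, 136), Pow(I, -1))
Add(Mul(Mul(-1978, -5), Pow(Function('H')(106), -1)), Mul(-45766, Pow(O, -1))) = Add(Mul(Mul(-1978, -5), Pow(Mul(Rational(1, 136), Pow(106, -1)), -1)), Mul(-45766, Pow(269, -1))) = Add(Mul(9890, Pow(Mul(Rational(1, 136), Rational(1, 106)), -1)), Mul(-45766, Rational(1, 269))) = Add(Mul(9890, Pow(Rational(1, 14416), -1)), Rational(-45766, 269)) = Add(Mul(9890, 14416), Rational(-45766, 269)) = Add(142574240, Rational(-45766, 269)) = Rational(38352424794, 269)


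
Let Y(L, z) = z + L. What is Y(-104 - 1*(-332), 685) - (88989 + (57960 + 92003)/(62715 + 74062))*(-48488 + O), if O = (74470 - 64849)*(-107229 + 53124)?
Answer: 6336549316163451689/136777 ≈ 4.6328e+13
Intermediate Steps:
O = -520544205 (O = 9621*(-54105) = -520544205)
Y(L, z) = L + z
Y(-104 - 1*(-332), 685) - (88989 + (57960 + 92003)/(62715 + 74062))*(-48488 + O) = ((-104 - 1*(-332)) + 685) - (88989 + (57960 + 92003)/(62715 + 74062))*(-48488 - 520544205) = ((-104 + 332) + 685) - (88989 + 149963/136777)*(-520592693) = (228 + 685) - (88989 + 149963*(1/136777))*(-520592693) = 913 - (88989 + 149963/136777)*(-520592693) = 913 - 12171798416*(-520592693)/136777 = 913 - 1*(-6336549316038574288/136777) = 913 + 6336549316038574288/136777 = 6336549316163451689/136777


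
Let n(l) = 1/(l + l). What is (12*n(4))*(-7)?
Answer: -21/2 ≈ -10.500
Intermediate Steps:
n(l) = 1/(2*l)
(12*n(4))*(-7) = (12*((½)/4))*(-7) = (12*((½)*(¼)))*(-7) = (12*(⅛))*(-7) = (3/2)*(-7) = -21/2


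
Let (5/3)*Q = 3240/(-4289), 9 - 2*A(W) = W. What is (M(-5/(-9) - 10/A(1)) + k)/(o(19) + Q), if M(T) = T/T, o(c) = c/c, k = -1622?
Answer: -6952469/2345 ≈ -2964.8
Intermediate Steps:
A(W) = 9/2 - W/2
o(c) = 1
Q = -1944/4289 (Q = 3*(3240/(-4289))/5 = 3*(3240*(-1/4289))/5 = (⅗)*(-3240/4289) = -1944/4289 ≈ -0.45325)
M(T) = 1
(M(-5/(-9) - 10/A(1)) + k)/(o(19) + Q) = (1 - 1622)/(1 - 1944/4289) = -1621/2345/4289 = -1621*4289/2345 = -6952469/2345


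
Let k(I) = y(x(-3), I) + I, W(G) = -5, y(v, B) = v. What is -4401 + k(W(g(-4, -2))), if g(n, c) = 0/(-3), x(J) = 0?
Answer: -4406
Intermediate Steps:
g(n, c) = 0 (g(n, c) = 0*(-1/3) = 0)
k(I) = I (k(I) = 0 + I = I)
-4401 + k(W(g(-4, -2))) = -4401 - 5 = -4406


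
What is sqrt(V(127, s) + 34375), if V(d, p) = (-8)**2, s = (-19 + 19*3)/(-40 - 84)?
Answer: sqrt(34439) ≈ 185.58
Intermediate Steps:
s = -19/62 (s = (-19 + 57)/(-124) = 38*(-1/124) = -19/62 ≈ -0.30645)
V(d, p) = 64
sqrt(V(127, s) + 34375) = sqrt(64 + 34375) = sqrt(34439)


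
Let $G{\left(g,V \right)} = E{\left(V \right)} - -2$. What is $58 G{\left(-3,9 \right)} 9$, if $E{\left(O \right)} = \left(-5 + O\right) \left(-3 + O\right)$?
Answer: $13572$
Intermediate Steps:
$G{\left(g,V \right)} = 17 + V^{2} - 8 V$ ($G{\left(g,V \right)} = \left(15 + V^{2} - 8 V\right) - -2 = \left(15 + V^{2} - 8 V\right) + 2 = 17 + V^{2} - 8 V$)
$58 G{\left(-3,9 \right)} 9 = 58 \left(17 + 9^{2} - 72\right) 9 = 58 \left(17 + 81 - 72\right) 9 = 58 \cdot 26 \cdot 9 = 1508 \cdot 9 = 13572$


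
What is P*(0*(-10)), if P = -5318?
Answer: 0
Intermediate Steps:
P*(0*(-10)) = -0*(-10) = -5318*0 = 0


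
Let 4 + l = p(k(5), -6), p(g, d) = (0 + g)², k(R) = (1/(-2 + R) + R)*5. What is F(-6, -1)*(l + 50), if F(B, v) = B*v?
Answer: 13628/3 ≈ 4542.7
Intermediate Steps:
k(R) = 5*R + 5/(-2 + R) (k(R) = (R + 1/(-2 + R))*5 = 5*R + 5/(-2 + R))
p(g, d) = g²
l = 6364/9 (l = -4 + (5*(1 + 5² - 2*5)/(-2 + 5))² = -4 + (5*(1 + 25 - 10)/3)² = -4 + (5*(⅓)*16)² = -4 + (80/3)² = -4 + 6400/9 = 6364/9 ≈ 707.11)
F(-6, -1)*(l + 50) = (-6*(-1))*(6364/9 + 50) = 6*(6814/9) = 13628/3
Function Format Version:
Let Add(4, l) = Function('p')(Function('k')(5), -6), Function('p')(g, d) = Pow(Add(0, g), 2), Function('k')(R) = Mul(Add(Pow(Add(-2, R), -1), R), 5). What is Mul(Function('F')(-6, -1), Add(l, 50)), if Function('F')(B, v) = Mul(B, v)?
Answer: Rational(13628, 3) ≈ 4542.7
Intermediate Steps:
Function('k')(R) = Add(Mul(5, R), Mul(5, Pow(Add(-2, R), -1))) (Function('k')(R) = Mul(Add(R, Pow(Add(-2, R), -1)), 5) = Add(Mul(5, R), Mul(5, Pow(Add(-2, R), -1))))
Function('p')(g, d) = Pow(g, 2)
l = Rational(6364, 9) (l = Add(-4, Pow(Mul(5, Pow(Add(-2, 5), -1), Add(1, Pow(5, 2), Mul(-2, 5))), 2)) = Add(-4, Pow(Mul(5, Pow(3, -1), Add(1, 25, -10)), 2)) = Add(-4, Pow(Mul(5, Rational(1, 3), 16), 2)) = Add(-4, Pow(Rational(80, 3), 2)) = Add(-4, Rational(6400, 9)) = Rational(6364, 9) ≈ 707.11)
Mul(Function('F')(-6, -1), Add(l, 50)) = Mul(Mul(-6, -1), Add(Rational(6364, 9), 50)) = Mul(6, Rational(6814, 9)) = Rational(13628, 3)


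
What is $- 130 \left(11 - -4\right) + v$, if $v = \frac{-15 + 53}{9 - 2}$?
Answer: $- \frac{13612}{7} \approx -1944.6$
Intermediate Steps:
$v = \frac{38}{7} \approx 5.4286$
$- 130 \left(11 - -4\right) + v = - 130 \left(11 - -4\right) + \frac{38}{7} = - 130 \left(11 + 4\right) + \frac{38}{7} = \left(-130\right) 15 + \frac{38}{7} = -1950 + \frac{38}{7} = - \frac{13612}{7}$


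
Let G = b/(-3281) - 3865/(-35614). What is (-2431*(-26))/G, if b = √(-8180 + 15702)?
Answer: 8514287975130337660/13751711655483 + 23911860080071496*√7522/13751711655483 ≈ 7.6995e+5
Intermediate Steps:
b = √7522 ≈ 86.729
G = 3865/35614 - √7522/3281 (G = √7522/(-3281) - 3865/(-35614) = √7522*(-1/3281) - 3865*(-1/35614) = -√7522/3281 + 3865/35614 = 3865/35614 - √7522/3281 ≈ 0.082091)
(-2431*(-26))/G = (-2431*(-26))/(3865/35614 - √7522/3281) = 63206/(3865/35614 - √7522/3281)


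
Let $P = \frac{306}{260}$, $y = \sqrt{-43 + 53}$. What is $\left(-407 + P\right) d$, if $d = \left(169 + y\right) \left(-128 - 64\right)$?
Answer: $\frac{65840736}{5} + \frac{5064672 \sqrt{10}}{65} \approx 1.3415 \cdot 10^{7}$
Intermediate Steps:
$y = \sqrt{10} \approx 3.1623$
$P = \frac{153}{130}$ ($P = 306 \cdot \frac{1}{260} = \frac{153}{130} \approx 1.1769$)
$d = -32448 - 192 \sqrt{10}$ ($d = \left(169 + \sqrt{10}\right) \left(-128 - 64\right) = \left(169 + \sqrt{10}\right) \left(-192\right) = -32448 - 192 \sqrt{10} \approx -33055.0$)
$\left(-407 + P\right) d = \left(-407 + \frac{153}{130}\right) \left(-32448 - 192 \sqrt{10}\right) = - \frac{52757 \left(-32448 - 192 \sqrt{10}\right)}{130} = \frac{65840736}{5} + \frac{5064672 \sqrt{10}}{65}$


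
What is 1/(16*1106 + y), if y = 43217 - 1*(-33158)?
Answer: 1/94071 ≈ 1.0630e-5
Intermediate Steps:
y = 76375 (y = 43217 + 33158 = 76375)
1/(16*1106 + y) = 1/(16*1106 + 76375) = 1/(17696 + 76375) = 1/94071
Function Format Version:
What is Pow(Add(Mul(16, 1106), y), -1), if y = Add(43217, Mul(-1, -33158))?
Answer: Rational(1, 94071) ≈ 1.0630e-5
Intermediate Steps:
y = 76375 (y = Add(43217, 33158) = 76375)
Pow(Add(Mul(16, 1106), y), -1) = Pow(Add(Mul(16, 1106), 76375), -1) = Pow(Add(17696, 76375), -1) = Pow(94071, -1) = Rational(1, 94071)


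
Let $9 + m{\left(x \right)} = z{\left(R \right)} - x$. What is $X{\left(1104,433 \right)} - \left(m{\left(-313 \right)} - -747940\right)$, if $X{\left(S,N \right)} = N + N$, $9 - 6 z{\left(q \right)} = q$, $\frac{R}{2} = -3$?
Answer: $- \frac{1494761}{2} \approx -7.4738 \cdot 10^{5}$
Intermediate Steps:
$R = -6$ ($R = 2 \left(-3\right) = -6$)
$z{\left(q \right)} = \frac{3}{2} - \frac{q}{6}$
$X{\left(S,N \right)} = 2 N$
$m{\left(x \right)} = - \frac{13}{2} - x$ ($m{\left(x \right)} = -9 - \left(- \frac{5}{2} + x\right) = - \frac{13}{2} - x$)
$X{\left(1104,433 \right)} - \left(m{\left(-313 \right)} - -747940\right) = 2 \cdot 433 - \left(\left(- \frac{13}{2} - -313\right) - -747940\right) = 866 - \left(\left(- \frac{13}{2} + 313\right) + 747940\right) = 866 - \left(\frac{613}{2} + 747940\right) = 866 - \frac{1496493}{2} = - \frac{1494761}{2}$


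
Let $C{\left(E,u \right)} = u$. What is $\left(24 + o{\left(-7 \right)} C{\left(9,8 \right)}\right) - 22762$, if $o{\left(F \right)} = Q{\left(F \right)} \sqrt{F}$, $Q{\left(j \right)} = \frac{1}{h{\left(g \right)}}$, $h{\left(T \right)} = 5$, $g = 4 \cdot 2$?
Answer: $-22738 + \frac{8 i \sqrt{7}}{5} \approx -22738.0 + 4.2332 i$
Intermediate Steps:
$g = 8$
$Q{\left(j \right)} = \frac{1}{5}$
$o{\left(F \right)} = \frac{\sqrt{F}}{5}$
$\left(24 + o{\left(-7 \right)} C{\left(9,8 \right)}\right) - 22762 = \left(24 + \frac{\sqrt{-7}}{5} \cdot 8\right) - 22762 = \left(24 + \frac{i \sqrt{7}}{5} \cdot 8\right) - 22762 = \left(24 + \frac{8 i \sqrt{7}}{5}\right) - 22762 = -22738 + \frac{8 i \sqrt{7}}{5}$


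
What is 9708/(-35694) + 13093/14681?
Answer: 54136399/87337269 ≈ 0.61985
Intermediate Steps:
9708/(-35694) + 13093/14681 = 9708*(-1/35694) + 13093*(1/14681) = -1618/5949 + 13093/14681 = 54136399/87337269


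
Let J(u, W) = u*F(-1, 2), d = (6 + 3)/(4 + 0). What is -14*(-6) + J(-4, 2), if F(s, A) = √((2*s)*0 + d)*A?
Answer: 72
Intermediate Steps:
d = 9/4 ≈ 2.2500
F(s, A) = 3*A/2 (F(s, A) = √((2*s)*0 + 9/4)*A = √(0 + 9/4)*A = √(9/4)*A = 3*A/2)
J(u, W) = 3*u (J(u, W) = u*((3/2)*2) = u*3 = 3*u)
-14*(-6) + J(-4, 2) = -14*(-6) + 3*(-4) = 84 - 12 = 72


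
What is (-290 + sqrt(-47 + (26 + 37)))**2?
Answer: 81796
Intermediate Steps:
(-290 + sqrt(-47 + (26 + 37)))**2 = (-290 + sqrt(-47 + 63))**2 = (-290 + sqrt(16))**2 = (-290 + 4)**2 = (-286)**2 = 81796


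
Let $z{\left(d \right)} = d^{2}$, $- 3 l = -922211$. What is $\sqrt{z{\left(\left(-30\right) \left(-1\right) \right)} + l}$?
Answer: $\frac{\sqrt{2774733}}{3} \approx 555.25$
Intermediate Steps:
$l = \frac{922211}{3}$ ($l = \left(- \frac{1}{3}\right) \left(-922211\right) = \frac{922211}{3} \approx 3.074 \cdot 10^{5}$)
$\sqrt{z{\left(\left(-30\right) \left(-1\right) \right)} + l} = \sqrt{\left(\left(-30\right) \left(-1\right)\right)^{2} + \frac{922211}{3}} = \sqrt{30^{2} + \frac{922211}{3}} = \sqrt{900 + \frac{922211}{3}} = \sqrt{\frac{924911}{3}} = \frac{\sqrt{2774733}}{3}$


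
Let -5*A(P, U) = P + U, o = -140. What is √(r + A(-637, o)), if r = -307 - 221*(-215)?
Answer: 21*√2685/5 ≈ 217.63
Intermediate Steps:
A(P, U) = -P/5 - U/5 (A(P, U) = -(P + U)/5 = -P/5 - U/5)
r = 47208 (r = -307 + 47515 = 47208)
√(r + A(-637, o)) = √(47208 + (-⅕*(-637) - ⅕*(-140))) = √(47208 + (637/5 + 28)) = √(47208 + 777/5) = √(236817/5) = 21*√2685/5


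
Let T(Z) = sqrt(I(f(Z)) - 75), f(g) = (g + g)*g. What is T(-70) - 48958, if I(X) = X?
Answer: -48958 + 5*sqrt(389) ≈ -48859.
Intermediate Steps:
f(g) = 2*g**2 (f(g) = (2*g)*g = 2*g**2)
T(Z) = sqrt(-75 + 2*Z**2) (T(Z) = sqrt(2*Z**2 - 75) = sqrt(-75 + 2*Z**2))
T(-70) - 48958 = sqrt(-75 + 2*(-70)**2) - 48958 = sqrt(-75 + 2*4900) - 48958 = sqrt(-75 + 9800) - 48958 = sqrt(9725) - 48958 = 5*sqrt(389) - 48958 = -48958 + 5*sqrt(389)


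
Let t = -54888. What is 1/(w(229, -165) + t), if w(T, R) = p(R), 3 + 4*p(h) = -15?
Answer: -2/109785 ≈ -1.8217e-5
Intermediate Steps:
p(h) = -9/2 (p(h) = -¾ + (¼)*(-15) = -¾ - 15/4 = -9/2)
w(T, R) = -9/2
1/(w(229, -165) + t) = 1/(-9/2 - 54888) = 1/(-109785/2) = -2/109785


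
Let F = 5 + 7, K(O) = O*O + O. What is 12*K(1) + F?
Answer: 36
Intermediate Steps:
K(O) = O + O**2 (K(O) = O**2 + O = O + O**2)
F = 12
12*K(1) + F = 12*(1*(1 + 1)) + 12 = 12*(1*2) + 12 = 12*2 + 12 = 24 + 12 = 36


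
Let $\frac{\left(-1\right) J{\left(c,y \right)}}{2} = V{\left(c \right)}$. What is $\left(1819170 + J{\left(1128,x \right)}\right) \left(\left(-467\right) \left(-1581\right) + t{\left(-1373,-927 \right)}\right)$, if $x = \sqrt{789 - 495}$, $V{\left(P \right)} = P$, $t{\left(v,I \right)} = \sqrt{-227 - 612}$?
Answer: $1341476662878 + 1816914 i \sqrt{839} \approx 1.3415 \cdot 10^{12} + 5.2628 \cdot 10^{7} i$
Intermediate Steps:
$t{\left(v,I \right)} = i \sqrt{839}$ ($t{\left(v,I \right)} = \sqrt{-839} = i \sqrt{839}$)
$x = 7 \sqrt{6}$ ($x = \sqrt{294} = 7 \sqrt{6} \approx 17.146$)
$J{\left(c,y \right)} = - 2 c$
$\left(1819170 + J{\left(1128,x \right)}\right) \left(\left(-467\right) \left(-1581\right) + t{\left(-1373,-927 \right)}\right) = \left(1819170 - 2256\right) \left(\left(-467\right) \left(-1581\right) + i \sqrt{839}\right) = \left(1819170 - 2256\right) \left(738327 + i \sqrt{839}\right) = 1816914 \left(738327 + i \sqrt{839}\right) = 1341476662878 + 1816914 i \sqrt{839}$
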